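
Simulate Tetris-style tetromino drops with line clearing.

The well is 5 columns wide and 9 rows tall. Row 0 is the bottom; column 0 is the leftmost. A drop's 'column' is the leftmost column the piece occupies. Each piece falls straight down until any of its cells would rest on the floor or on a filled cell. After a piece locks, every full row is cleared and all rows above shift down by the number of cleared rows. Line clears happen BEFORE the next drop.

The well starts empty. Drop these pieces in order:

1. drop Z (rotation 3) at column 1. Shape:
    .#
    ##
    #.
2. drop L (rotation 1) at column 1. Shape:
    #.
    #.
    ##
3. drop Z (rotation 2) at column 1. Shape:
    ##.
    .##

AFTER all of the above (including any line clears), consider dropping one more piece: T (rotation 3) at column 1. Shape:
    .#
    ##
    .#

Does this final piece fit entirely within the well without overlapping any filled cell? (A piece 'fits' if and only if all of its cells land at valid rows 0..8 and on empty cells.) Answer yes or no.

Drop 1: Z rot3 at col 1 lands with bottom-row=0; cleared 0 line(s) (total 0); column heights now [0 2 3 0 0], max=3
Drop 2: L rot1 at col 1 lands with bottom-row=3; cleared 0 line(s) (total 0); column heights now [0 6 4 0 0], max=6
Drop 3: Z rot2 at col 1 lands with bottom-row=5; cleared 0 line(s) (total 0); column heights now [0 7 7 6 0], max=7
Test piece T rot3 at col 1 (width 2): heights before test = [0 7 7 6 0]; fits = False

Answer: no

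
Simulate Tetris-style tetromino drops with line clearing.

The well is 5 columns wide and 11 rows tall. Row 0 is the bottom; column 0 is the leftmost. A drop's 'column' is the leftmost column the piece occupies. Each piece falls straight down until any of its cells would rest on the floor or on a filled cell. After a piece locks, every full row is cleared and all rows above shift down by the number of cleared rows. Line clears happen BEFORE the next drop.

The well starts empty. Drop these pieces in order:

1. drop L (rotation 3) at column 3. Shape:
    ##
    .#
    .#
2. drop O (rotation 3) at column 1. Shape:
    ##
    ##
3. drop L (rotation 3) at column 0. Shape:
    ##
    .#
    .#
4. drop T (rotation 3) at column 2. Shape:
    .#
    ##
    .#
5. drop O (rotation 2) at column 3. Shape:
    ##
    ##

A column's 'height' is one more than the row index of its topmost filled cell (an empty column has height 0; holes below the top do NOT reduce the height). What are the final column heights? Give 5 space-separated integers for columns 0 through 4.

Drop 1: L rot3 at col 3 lands with bottom-row=0; cleared 0 line(s) (total 0); column heights now [0 0 0 3 3], max=3
Drop 2: O rot3 at col 1 lands with bottom-row=0; cleared 0 line(s) (total 0); column heights now [0 2 2 3 3], max=3
Drop 3: L rot3 at col 0 lands with bottom-row=2; cleared 0 line(s) (total 0); column heights now [5 5 2 3 3], max=5
Drop 4: T rot3 at col 2 lands with bottom-row=3; cleared 0 line(s) (total 0); column heights now [5 5 5 6 3], max=6
Drop 5: O rot2 at col 3 lands with bottom-row=6; cleared 0 line(s) (total 0); column heights now [5 5 5 8 8], max=8

Answer: 5 5 5 8 8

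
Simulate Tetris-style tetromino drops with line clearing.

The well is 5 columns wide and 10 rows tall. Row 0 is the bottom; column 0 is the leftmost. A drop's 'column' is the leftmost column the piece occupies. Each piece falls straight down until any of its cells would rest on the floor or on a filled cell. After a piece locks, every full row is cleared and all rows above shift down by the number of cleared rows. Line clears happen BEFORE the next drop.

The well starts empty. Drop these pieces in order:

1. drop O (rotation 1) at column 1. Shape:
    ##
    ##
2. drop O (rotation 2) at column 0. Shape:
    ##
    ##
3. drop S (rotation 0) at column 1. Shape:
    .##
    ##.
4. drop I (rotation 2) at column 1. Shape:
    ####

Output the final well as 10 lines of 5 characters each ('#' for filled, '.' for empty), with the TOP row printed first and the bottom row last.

Drop 1: O rot1 at col 1 lands with bottom-row=0; cleared 0 line(s) (total 0); column heights now [0 2 2 0 0], max=2
Drop 2: O rot2 at col 0 lands with bottom-row=2; cleared 0 line(s) (total 0); column heights now [4 4 2 0 0], max=4
Drop 3: S rot0 at col 1 lands with bottom-row=4; cleared 0 line(s) (total 0); column heights now [4 5 6 6 0], max=6
Drop 4: I rot2 at col 1 lands with bottom-row=6; cleared 0 line(s) (total 0); column heights now [4 7 7 7 7], max=7

Answer: .....
.....
.....
.####
..##.
.##..
##...
##...
.##..
.##..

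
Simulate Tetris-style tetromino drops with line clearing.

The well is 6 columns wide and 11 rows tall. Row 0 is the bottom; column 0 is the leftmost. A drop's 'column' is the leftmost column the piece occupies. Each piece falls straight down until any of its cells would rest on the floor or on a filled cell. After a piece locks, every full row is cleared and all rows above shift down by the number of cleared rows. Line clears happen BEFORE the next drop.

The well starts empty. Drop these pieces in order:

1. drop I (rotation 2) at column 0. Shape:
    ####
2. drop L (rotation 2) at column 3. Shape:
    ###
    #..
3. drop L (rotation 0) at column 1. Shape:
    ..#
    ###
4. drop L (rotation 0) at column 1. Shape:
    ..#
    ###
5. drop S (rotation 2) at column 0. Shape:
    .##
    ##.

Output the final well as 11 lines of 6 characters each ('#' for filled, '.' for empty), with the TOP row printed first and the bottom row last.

Drop 1: I rot2 at col 0 lands with bottom-row=0; cleared 0 line(s) (total 0); column heights now [1 1 1 1 0 0], max=1
Drop 2: L rot2 at col 3 lands with bottom-row=1; cleared 0 line(s) (total 0); column heights now [1 1 1 3 3 3], max=3
Drop 3: L rot0 at col 1 lands with bottom-row=3; cleared 0 line(s) (total 0); column heights now [1 4 4 5 3 3], max=5
Drop 4: L rot0 at col 1 lands with bottom-row=5; cleared 0 line(s) (total 0); column heights now [1 6 6 7 3 3], max=7
Drop 5: S rot2 at col 0 lands with bottom-row=6; cleared 0 line(s) (total 0); column heights now [7 8 8 7 3 3], max=8

Answer: ......
......
......
.##...
##.#..
.###..
...#..
.###..
...###
...#..
####..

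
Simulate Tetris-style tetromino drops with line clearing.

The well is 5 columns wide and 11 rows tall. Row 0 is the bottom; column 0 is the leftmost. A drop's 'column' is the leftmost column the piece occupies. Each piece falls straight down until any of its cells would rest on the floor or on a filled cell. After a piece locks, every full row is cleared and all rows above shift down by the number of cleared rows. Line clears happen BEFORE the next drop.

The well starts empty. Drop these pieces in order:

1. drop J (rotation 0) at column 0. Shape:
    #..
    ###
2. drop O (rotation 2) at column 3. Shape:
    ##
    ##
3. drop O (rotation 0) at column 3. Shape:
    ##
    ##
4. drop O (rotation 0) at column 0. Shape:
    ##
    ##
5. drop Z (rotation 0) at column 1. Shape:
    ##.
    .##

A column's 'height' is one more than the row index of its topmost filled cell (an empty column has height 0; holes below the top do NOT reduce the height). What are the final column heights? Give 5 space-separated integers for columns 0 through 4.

Drop 1: J rot0 at col 0 lands with bottom-row=0; cleared 0 line(s) (total 0); column heights now [2 1 1 0 0], max=2
Drop 2: O rot2 at col 3 lands with bottom-row=0; cleared 1 line(s) (total 1); column heights now [1 0 0 1 1], max=1
Drop 3: O rot0 at col 3 lands with bottom-row=1; cleared 0 line(s) (total 1); column heights now [1 0 0 3 3], max=3
Drop 4: O rot0 at col 0 lands with bottom-row=1; cleared 0 line(s) (total 1); column heights now [3 3 0 3 3], max=3
Drop 5: Z rot0 at col 1 lands with bottom-row=3; cleared 0 line(s) (total 1); column heights now [3 5 5 4 3], max=5

Answer: 3 5 5 4 3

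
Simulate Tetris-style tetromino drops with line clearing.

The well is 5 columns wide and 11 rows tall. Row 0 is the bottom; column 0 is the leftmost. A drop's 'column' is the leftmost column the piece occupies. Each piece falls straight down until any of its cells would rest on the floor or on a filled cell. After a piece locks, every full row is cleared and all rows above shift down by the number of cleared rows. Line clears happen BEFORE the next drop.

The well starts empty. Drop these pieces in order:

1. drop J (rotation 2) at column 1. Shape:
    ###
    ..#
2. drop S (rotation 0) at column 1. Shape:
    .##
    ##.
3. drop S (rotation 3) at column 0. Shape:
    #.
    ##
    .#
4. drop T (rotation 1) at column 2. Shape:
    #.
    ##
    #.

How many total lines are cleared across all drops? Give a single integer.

Drop 1: J rot2 at col 1 lands with bottom-row=0; cleared 0 line(s) (total 0); column heights now [0 2 2 2 0], max=2
Drop 2: S rot0 at col 1 lands with bottom-row=2; cleared 0 line(s) (total 0); column heights now [0 3 4 4 0], max=4
Drop 3: S rot3 at col 0 lands with bottom-row=3; cleared 0 line(s) (total 0); column heights now [6 5 4 4 0], max=6
Drop 4: T rot1 at col 2 lands with bottom-row=4; cleared 0 line(s) (total 0); column heights now [6 5 7 6 0], max=7

Answer: 0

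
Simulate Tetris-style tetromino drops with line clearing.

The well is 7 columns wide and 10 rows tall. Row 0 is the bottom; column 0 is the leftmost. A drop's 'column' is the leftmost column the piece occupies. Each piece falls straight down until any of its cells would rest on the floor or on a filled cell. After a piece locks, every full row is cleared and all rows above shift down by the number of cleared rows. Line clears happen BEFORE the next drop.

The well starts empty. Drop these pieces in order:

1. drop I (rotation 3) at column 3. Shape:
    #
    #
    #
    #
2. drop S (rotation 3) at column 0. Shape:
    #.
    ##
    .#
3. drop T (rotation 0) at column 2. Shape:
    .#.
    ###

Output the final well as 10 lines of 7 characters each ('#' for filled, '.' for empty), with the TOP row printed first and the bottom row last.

Drop 1: I rot3 at col 3 lands with bottom-row=0; cleared 0 line(s) (total 0); column heights now [0 0 0 4 0 0 0], max=4
Drop 2: S rot3 at col 0 lands with bottom-row=0; cleared 0 line(s) (total 0); column heights now [3 2 0 4 0 0 0], max=4
Drop 3: T rot0 at col 2 lands with bottom-row=4; cleared 0 line(s) (total 0); column heights now [3 2 5 6 5 0 0], max=6

Answer: .......
.......
.......
.......
...#...
..###..
...#...
#..#...
##.#...
.#.#...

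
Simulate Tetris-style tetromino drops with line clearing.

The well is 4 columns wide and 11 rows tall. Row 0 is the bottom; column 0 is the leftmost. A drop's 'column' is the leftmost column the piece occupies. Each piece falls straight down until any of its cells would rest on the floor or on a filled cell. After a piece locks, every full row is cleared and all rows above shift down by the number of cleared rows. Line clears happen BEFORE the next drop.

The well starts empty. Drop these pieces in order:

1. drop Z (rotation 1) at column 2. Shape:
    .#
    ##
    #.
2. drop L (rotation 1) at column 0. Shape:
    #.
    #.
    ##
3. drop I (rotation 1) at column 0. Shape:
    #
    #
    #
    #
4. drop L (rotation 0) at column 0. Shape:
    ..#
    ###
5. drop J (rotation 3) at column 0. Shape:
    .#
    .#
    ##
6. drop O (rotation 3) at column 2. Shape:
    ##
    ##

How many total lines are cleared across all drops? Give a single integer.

Drop 1: Z rot1 at col 2 lands with bottom-row=0; cleared 0 line(s) (total 0); column heights now [0 0 2 3], max=3
Drop 2: L rot1 at col 0 lands with bottom-row=0; cleared 0 line(s) (total 0); column heights now [3 1 2 3], max=3
Drop 3: I rot1 at col 0 lands with bottom-row=3; cleared 0 line(s) (total 0); column heights now [7 1 2 3], max=7
Drop 4: L rot0 at col 0 lands with bottom-row=7; cleared 0 line(s) (total 0); column heights now [8 8 9 3], max=9
Drop 5: J rot3 at col 0 lands with bottom-row=8; cleared 0 line(s) (total 0); column heights now [9 11 9 3], max=11
Drop 6: O rot3 at col 2 lands with bottom-row=9; cleared 0 line(s) (total 0); column heights now [9 11 11 11], max=11

Answer: 0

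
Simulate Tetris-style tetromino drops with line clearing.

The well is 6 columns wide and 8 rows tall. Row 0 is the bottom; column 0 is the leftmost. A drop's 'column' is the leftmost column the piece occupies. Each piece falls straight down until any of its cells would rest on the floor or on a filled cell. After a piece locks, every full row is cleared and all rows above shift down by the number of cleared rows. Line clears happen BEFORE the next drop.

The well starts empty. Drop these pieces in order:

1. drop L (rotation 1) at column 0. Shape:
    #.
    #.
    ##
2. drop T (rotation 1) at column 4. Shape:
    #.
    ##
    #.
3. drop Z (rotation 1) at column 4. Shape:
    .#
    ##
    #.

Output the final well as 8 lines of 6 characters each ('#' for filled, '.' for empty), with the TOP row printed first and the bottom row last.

Drop 1: L rot1 at col 0 lands with bottom-row=0; cleared 0 line(s) (total 0); column heights now [3 1 0 0 0 0], max=3
Drop 2: T rot1 at col 4 lands with bottom-row=0; cleared 0 line(s) (total 0); column heights now [3 1 0 0 3 2], max=3
Drop 3: Z rot1 at col 4 lands with bottom-row=3; cleared 0 line(s) (total 0); column heights now [3 1 0 0 5 6], max=6

Answer: ......
......
.....#
....##
....#.
#...#.
#...##
##..#.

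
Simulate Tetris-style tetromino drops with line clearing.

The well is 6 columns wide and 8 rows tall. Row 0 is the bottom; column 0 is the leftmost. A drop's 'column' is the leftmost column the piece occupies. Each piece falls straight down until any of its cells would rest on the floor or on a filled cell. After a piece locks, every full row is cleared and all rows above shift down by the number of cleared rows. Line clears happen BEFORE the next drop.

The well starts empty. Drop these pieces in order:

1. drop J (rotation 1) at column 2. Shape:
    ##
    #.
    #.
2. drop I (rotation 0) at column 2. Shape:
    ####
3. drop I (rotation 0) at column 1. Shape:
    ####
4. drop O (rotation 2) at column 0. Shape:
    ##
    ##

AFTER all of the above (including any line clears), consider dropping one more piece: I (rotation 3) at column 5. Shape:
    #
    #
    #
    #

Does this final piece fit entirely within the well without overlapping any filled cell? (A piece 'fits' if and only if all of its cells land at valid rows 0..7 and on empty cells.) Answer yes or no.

Drop 1: J rot1 at col 2 lands with bottom-row=0; cleared 0 line(s) (total 0); column heights now [0 0 3 3 0 0], max=3
Drop 2: I rot0 at col 2 lands with bottom-row=3; cleared 0 line(s) (total 0); column heights now [0 0 4 4 4 4], max=4
Drop 3: I rot0 at col 1 lands with bottom-row=4; cleared 0 line(s) (total 0); column heights now [0 5 5 5 5 4], max=5
Drop 4: O rot2 at col 0 lands with bottom-row=5; cleared 0 line(s) (total 0); column heights now [7 7 5 5 5 4], max=7
Test piece I rot3 at col 5 (width 1): heights before test = [7 7 5 5 5 4]; fits = True

Answer: yes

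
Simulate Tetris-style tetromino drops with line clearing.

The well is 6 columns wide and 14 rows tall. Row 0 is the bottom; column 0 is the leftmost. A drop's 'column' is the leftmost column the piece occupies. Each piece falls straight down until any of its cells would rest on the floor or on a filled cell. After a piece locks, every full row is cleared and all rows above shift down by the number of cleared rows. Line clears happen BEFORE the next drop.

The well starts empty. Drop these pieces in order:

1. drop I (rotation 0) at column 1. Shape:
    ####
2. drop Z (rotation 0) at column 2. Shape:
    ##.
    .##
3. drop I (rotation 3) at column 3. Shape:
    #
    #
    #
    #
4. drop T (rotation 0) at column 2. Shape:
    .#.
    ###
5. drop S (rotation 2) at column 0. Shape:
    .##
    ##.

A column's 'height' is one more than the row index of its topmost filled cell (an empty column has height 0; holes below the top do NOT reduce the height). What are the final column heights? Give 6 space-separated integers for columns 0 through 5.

Drop 1: I rot0 at col 1 lands with bottom-row=0; cleared 0 line(s) (total 0); column heights now [0 1 1 1 1 0], max=1
Drop 2: Z rot0 at col 2 lands with bottom-row=1; cleared 0 line(s) (total 0); column heights now [0 1 3 3 2 0], max=3
Drop 3: I rot3 at col 3 lands with bottom-row=3; cleared 0 line(s) (total 0); column heights now [0 1 3 7 2 0], max=7
Drop 4: T rot0 at col 2 lands with bottom-row=7; cleared 0 line(s) (total 0); column heights now [0 1 8 9 8 0], max=9
Drop 5: S rot2 at col 0 lands with bottom-row=7; cleared 0 line(s) (total 0); column heights now [8 9 9 9 8 0], max=9

Answer: 8 9 9 9 8 0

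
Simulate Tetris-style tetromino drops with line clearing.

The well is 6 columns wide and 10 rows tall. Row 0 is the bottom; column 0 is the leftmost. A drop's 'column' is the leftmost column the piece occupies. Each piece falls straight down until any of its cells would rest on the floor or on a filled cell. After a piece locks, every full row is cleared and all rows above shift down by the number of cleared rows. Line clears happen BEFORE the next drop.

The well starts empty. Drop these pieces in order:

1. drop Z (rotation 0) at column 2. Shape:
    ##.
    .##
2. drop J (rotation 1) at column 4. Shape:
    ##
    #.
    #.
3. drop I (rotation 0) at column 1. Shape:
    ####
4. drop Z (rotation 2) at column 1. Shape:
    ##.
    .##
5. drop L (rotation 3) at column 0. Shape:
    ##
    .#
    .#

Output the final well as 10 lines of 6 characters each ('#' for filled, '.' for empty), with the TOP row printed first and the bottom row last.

Drop 1: Z rot0 at col 2 lands with bottom-row=0; cleared 0 line(s) (total 0); column heights now [0 0 2 2 1 0], max=2
Drop 2: J rot1 at col 4 lands with bottom-row=1; cleared 0 line(s) (total 0); column heights now [0 0 2 2 4 4], max=4
Drop 3: I rot0 at col 1 lands with bottom-row=4; cleared 0 line(s) (total 0); column heights now [0 5 5 5 5 4], max=5
Drop 4: Z rot2 at col 1 lands with bottom-row=5; cleared 0 line(s) (total 0); column heights now [0 7 7 6 5 4], max=7
Drop 5: L rot3 at col 0 lands with bottom-row=7; cleared 0 line(s) (total 0); column heights now [10 10 7 6 5 4], max=10

Answer: ##....
.#....
.#....
.##...
..##..
.####.
....##
....#.
..###.
...##.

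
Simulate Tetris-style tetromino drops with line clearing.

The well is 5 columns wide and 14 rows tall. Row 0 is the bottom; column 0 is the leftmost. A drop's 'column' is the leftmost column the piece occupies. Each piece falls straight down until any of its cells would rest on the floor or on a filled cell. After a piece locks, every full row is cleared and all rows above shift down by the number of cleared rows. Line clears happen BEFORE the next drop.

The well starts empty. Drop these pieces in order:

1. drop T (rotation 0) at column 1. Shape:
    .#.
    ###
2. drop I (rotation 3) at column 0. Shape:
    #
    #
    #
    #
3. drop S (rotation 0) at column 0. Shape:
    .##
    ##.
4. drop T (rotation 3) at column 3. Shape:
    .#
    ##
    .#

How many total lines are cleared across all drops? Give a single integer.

Answer: 1

Derivation:
Drop 1: T rot0 at col 1 lands with bottom-row=0; cleared 0 line(s) (total 0); column heights now [0 1 2 1 0], max=2
Drop 2: I rot3 at col 0 lands with bottom-row=0; cleared 0 line(s) (total 0); column heights now [4 1 2 1 0], max=4
Drop 3: S rot0 at col 0 lands with bottom-row=4; cleared 0 line(s) (total 0); column heights now [5 6 6 1 0], max=6
Drop 4: T rot3 at col 3 lands with bottom-row=0; cleared 1 line(s) (total 1); column heights now [4 5 5 1 2], max=5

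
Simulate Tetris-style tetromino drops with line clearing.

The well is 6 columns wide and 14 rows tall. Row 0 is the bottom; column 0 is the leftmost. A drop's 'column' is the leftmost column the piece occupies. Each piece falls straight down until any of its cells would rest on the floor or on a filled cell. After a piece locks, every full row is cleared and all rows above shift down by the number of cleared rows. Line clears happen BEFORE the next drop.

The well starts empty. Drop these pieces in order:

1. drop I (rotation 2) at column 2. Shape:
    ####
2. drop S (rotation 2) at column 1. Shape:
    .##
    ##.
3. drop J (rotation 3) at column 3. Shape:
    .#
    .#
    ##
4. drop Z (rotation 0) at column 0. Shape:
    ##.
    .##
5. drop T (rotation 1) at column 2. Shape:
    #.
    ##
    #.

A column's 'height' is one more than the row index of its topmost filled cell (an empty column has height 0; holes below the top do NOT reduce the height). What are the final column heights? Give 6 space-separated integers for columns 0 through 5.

Drop 1: I rot2 at col 2 lands with bottom-row=0; cleared 0 line(s) (total 0); column heights now [0 0 1 1 1 1], max=1
Drop 2: S rot2 at col 1 lands with bottom-row=1; cleared 0 line(s) (total 0); column heights now [0 2 3 3 1 1], max=3
Drop 3: J rot3 at col 3 lands with bottom-row=3; cleared 0 line(s) (total 0); column heights now [0 2 3 4 6 1], max=6
Drop 4: Z rot0 at col 0 lands with bottom-row=3; cleared 0 line(s) (total 0); column heights now [5 5 4 4 6 1], max=6
Drop 5: T rot1 at col 2 lands with bottom-row=4; cleared 0 line(s) (total 0); column heights now [5 5 7 6 6 1], max=7

Answer: 5 5 7 6 6 1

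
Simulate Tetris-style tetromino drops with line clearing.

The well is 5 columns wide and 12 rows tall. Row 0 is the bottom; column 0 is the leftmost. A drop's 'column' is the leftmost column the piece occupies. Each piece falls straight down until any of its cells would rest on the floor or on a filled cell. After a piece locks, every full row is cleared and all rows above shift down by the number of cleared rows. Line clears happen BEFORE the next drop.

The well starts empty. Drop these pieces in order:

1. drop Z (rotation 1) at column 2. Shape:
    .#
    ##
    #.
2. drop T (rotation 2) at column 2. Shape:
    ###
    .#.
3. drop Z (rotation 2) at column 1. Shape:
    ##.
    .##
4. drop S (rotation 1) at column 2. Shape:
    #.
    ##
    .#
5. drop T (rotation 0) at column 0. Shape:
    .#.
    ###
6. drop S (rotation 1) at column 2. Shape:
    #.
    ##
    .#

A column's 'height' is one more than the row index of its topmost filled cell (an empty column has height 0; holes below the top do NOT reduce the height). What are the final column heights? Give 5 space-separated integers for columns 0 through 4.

Drop 1: Z rot1 at col 2 lands with bottom-row=0; cleared 0 line(s) (total 0); column heights now [0 0 2 3 0], max=3
Drop 2: T rot2 at col 2 lands with bottom-row=3; cleared 0 line(s) (total 0); column heights now [0 0 5 5 5], max=5
Drop 3: Z rot2 at col 1 lands with bottom-row=5; cleared 0 line(s) (total 0); column heights now [0 7 7 6 5], max=7
Drop 4: S rot1 at col 2 lands with bottom-row=6; cleared 0 line(s) (total 0); column heights now [0 7 9 8 5], max=9
Drop 5: T rot0 at col 0 lands with bottom-row=9; cleared 0 line(s) (total 0); column heights now [10 11 10 8 5], max=11
Drop 6: S rot1 at col 2 lands with bottom-row=9; cleared 0 line(s) (total 0); column heights now [10 11 12 11 5], max=12

Answer: 10 11 12 11 5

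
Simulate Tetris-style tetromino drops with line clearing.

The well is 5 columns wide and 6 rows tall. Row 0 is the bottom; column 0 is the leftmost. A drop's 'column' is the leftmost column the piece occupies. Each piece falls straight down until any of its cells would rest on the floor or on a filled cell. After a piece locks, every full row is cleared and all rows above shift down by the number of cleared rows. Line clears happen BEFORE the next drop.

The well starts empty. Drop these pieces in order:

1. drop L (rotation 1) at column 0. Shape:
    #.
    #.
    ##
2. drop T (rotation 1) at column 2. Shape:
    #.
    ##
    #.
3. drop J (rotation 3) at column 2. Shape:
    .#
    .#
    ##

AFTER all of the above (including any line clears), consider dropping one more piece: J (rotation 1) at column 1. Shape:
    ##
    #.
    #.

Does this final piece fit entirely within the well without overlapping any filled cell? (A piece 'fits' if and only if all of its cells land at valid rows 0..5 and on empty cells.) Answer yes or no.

Drop 1: L rot1 at col 0 lands with bottom-row=0; cleared 0 line(s) (total 0); column heights now [3 1 0 0 0], max=3
Drop 2: T rot1 at col 2 lands with bottom-row=0; cleared 0 line(s) (total 0); column heights now [3 1 3 2 0], max=3
Drop 3: J rot3 at col 2 lands with bottom-row=3; cleared 0 line(s) (total 0); column heights now [3 1 4 6 0], max=6
Test piece J rot1 at col 1 (width 2): heights before test = [3 1 4 6 0]; fits = True

Answer: yes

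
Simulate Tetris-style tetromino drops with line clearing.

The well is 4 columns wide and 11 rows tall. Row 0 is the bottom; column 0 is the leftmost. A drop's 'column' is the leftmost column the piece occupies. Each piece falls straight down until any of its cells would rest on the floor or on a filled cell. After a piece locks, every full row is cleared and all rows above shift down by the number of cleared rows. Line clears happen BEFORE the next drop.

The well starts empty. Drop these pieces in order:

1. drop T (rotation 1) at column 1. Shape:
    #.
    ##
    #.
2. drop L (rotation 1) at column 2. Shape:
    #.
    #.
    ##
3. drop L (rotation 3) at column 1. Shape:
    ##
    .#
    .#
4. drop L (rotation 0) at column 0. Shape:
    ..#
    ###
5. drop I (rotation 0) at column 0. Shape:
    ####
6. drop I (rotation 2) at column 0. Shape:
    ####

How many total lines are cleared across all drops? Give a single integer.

Drop 1: T rot1 at col 1 lands with bottom-row=0; cleared 0 line(s) (total 0); column heights now [0 3 2 0], max=3
Drop 2: L rot1 at col 2 lands with bottom-row=2; cleared 0 line(s) (total 0); column heights now [0 3 5 3], max=5
Drop 3: L rot3 at col 1 lands with bottom-row=5; cleared 0 line(s) (total 0); column heights now [0 8 8 3], max=8
Drop 4: L rot0 at col 0 lands with bottom-row=8; cleared 0 line(s) (total 0); column heights now [9 9 10 3], max=10
Drop 5: I rot0 at col 0 lands with bottom-row=10; cleared 1 line(s) (total 1); column heights now [9 9 10 3], max=10
Drop 6: I rot2 at col 0 lands with bottom-row=10; cleared 1 line(s) (total 2); column heights now [9 9 10 3], max=10

Answer: 2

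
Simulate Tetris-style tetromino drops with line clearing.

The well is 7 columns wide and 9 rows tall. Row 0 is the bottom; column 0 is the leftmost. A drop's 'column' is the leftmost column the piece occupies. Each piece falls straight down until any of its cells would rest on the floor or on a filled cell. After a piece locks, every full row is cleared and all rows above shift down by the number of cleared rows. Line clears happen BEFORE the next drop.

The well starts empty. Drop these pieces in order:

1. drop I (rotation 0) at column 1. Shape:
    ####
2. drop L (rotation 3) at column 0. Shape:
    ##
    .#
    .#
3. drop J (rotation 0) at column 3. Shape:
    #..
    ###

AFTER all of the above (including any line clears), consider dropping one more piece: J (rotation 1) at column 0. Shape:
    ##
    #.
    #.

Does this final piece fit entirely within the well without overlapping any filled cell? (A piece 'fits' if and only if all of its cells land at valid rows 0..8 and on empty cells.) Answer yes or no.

Drop 1: I rot0 at col 1 lands with bottom-row=0; cleared 0 line(s) (total 0); column heights now [0 1 1 1 1 0 0], max=1
Drop 2: L rot3 at col 0 lands with bottom-row=1; cleared 0 line(s) (total 0); column heights now [4 4 1 1 1 0 0], max=4
Drop 3: J rot0 at col 3 lands with bottom-row=1; cleared 0 line(s) (total 0); column heights now [4 4 1 3 2 2 0], max=4
Test piece J rot1 at col 0 (width 2): heights before test = [4 4 1 3 2 2 0]; fits = True

Answer: yes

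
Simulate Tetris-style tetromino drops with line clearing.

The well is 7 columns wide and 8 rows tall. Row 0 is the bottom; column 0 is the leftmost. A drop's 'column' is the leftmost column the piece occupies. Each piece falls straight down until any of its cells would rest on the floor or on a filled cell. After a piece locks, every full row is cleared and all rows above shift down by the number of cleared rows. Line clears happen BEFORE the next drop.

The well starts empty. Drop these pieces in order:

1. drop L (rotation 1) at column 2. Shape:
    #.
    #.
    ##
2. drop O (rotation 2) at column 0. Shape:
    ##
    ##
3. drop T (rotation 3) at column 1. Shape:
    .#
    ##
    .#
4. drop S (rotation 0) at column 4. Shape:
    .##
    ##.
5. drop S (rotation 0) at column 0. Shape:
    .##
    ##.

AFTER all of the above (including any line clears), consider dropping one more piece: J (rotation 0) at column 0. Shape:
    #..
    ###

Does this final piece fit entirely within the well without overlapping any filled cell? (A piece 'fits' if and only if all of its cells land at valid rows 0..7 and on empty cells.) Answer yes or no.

Answer: no

Derivation:
Drop 1: L rot1 at col 2 lands with bottom-row=0; cleared 0 line(s) (total 0); column heights now [0 0 3 1 0 0 0], max=3
Drop 2: O rot2 at col 0 lands with bottom-row=0; cleared 0 line(s) (total 0); column heights now [2 2 3 1 0 0 0], max=3
Drop 3: T rot3 at col 1 lands with bottom-row=3; cleared 0 line(s) (total 0); column heights now [2 5 6 1 0 0 0], max=6
Drop 4: S rot0 at col 4 lands with bottom-row=0; cleared 0 line(s) (total 0); column heights now [2 5 6 1 1 2 2], max=6
Drop 5: S rot0 at col 0 lands with bottom-row=5; cleared 0 line(s) (total 0); column heights now [6 7 7 1 1 2 2], max=7
Test piece J rot0 at col 0 (width 3): heights before test = [6 7 7 1 1 2 2]; fits = False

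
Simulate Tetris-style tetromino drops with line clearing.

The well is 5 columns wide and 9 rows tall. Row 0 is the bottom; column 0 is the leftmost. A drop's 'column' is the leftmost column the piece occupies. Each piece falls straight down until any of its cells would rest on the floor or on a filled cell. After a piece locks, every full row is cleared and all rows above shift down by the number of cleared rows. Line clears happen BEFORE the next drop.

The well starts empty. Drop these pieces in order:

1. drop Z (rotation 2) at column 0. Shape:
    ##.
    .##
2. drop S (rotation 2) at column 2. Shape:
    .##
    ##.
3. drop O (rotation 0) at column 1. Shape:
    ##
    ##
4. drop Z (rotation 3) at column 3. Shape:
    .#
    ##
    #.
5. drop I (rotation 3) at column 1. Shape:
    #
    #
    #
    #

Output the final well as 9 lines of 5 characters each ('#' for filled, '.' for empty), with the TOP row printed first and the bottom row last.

Drop 1: Z rot2 at col 0 lands with bottom-row=0; cleared 0 line(s) (total 0); column heights now [2 2 1 0 0], max=2
Drop 2: S rot2 at col 2 lands with bottom-row=1; cleared 0 line(s) (total 0); column heights now [2 2 2 3 3], max=3
Drop 3: O rot0 at col 1 lands with bottom-row=2; cleared 0 line(s) (total 0); column heights now [2 4 4 3 3], max=4
Drop 4: Z rot3 at col 3 lands with bottom-row=3; cleared 0 line(s) (total 0); column heights now [2 4 4 5 6], max=6
Drop 5: I rot3 at col 1 lands with bottom-row=4; cleared 0 line(s) (total 0); column heights now [2 8 4 5 6], max=8

Answer: .....
.#...
.#...
.#..#
.#.##
.###.
.####
####.
.##..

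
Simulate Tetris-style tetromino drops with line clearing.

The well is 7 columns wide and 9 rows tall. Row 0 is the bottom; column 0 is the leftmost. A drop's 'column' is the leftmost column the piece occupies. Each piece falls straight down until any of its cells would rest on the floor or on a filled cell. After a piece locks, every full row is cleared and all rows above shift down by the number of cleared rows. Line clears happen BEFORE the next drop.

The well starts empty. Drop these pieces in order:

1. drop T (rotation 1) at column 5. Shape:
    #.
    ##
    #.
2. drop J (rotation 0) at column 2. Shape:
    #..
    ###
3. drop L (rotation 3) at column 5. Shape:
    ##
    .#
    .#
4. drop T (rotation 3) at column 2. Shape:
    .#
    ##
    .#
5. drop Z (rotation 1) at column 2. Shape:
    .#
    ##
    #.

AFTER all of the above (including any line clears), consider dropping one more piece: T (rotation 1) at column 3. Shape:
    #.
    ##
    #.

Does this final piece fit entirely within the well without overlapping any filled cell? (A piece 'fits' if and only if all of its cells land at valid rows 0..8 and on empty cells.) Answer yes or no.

Answer: yes

Derivation:
Drop 1: T rot1 at col 5 lands with bottom-row=0; cleared 0 line(s) (total 0); column heights now [0 0 0 0 0 3 2], max=3
Drop 2: J rot0 at col 2 lands with bottom-row=0; cleared 0 line(s) (total 0); column heights now [0 0 2 1 1 3 2], max=3
Drop 3: L rot3 at col 5 lands with bottom-row=2; cleared 0 line(s) (total 0); column heights now [0 0 2 1 1 5 5], max=5
Drop 4: T rot3 at col 2 lands with bottom-row=1; cleared 0 line(s) (total 0); column heights now [0 0 3 4 1 5 5], max=5
Drop 5: Z rot1 at col 2 lands with bottom-row=3; cleared 0 line(s) (total 0); column heights now [0 0 5 6 1 5 5], max=6
Test piece T rot1 at col 3 (width 2): heights before test = [0 0 5 6 1 5 5]; fits = True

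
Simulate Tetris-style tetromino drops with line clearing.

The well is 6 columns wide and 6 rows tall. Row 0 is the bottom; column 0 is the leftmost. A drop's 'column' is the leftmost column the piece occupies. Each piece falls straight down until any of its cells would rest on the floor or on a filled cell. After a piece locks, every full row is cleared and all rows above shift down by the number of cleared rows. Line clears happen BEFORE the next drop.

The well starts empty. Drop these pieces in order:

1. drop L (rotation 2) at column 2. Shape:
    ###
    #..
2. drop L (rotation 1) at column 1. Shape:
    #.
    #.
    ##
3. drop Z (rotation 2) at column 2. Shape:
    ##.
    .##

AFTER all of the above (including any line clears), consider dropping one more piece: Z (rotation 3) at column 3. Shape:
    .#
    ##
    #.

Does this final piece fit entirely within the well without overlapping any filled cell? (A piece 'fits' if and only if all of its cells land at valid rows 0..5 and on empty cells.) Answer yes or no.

Drop 1: L rot2 at col 2 lands with bottom-row=0; cleared 0 line(s) (total 0); column heights now [0 0 2 2 2 0], max=2
Drop 2: L rot1 at col 1 lands with bottom-row=2; cleared 0 line(s) (total 0); column heights now [0 5 3 2 2 0], max=5
Drop 3: Z rot2 at col 2 lands with bottom-row=2; cleared 0 line(s) (total 0); column heights now [0 5 4 4 3 0], max=5
Test piece Z rot3 at col 3 (width 2): heights before test = [0 5 4 4 3 0]; fits = False

Answer: no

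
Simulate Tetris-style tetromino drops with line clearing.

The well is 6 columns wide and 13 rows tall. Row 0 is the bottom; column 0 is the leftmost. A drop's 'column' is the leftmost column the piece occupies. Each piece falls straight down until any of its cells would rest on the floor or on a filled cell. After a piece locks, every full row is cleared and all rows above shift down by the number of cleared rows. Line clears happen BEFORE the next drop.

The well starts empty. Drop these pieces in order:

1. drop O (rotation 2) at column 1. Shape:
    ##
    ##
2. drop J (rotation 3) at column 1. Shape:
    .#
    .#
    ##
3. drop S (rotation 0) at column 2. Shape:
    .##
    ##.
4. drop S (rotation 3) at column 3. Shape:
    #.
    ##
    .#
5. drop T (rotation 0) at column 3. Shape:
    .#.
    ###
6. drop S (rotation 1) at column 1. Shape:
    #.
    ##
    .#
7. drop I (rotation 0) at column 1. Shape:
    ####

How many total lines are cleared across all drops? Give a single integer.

Drop 1: O rot2 at col 1 lands with bottom-row=0; cleared 0 line(s) (total 0); column heights now [0 2 2 0 0 0], max=2
Drop 2: J rot3 at col 1 lands with bottom-row=2; cleared 0 line(s) (total 0); column heights now [0 3 5 0 0 0], max=5
Drop 3: S rot0 at col 2 lands with bottom-row=5; cleared 0 line(s) (total 0); column heights now [0 3 6 7 7 0], max=7
Drop 4: S rot3 at col 3 lands with bottom-row=7; cleared 0 line(s) (total 0); column heights now [0 3 6 10 9 0], max=10
Drop 5: T rot0 at col 3 lands with bottom-row=10; cleared 0 line(s) (total 0); column heights now [0 3 6 11 12 11], max=12
Drop 6: S rot1 at col 1 lands with bottom-row=6; cleared 0 line(s) (total 0); column heights now [0 9 8 11 12 11], max=12
Drop 7: I rot0 at col 1 lands with bottom-row=12; cleared 0 line(s) (total 0); column heights now [0 13 13 13 13 11], max=13

Answer: 0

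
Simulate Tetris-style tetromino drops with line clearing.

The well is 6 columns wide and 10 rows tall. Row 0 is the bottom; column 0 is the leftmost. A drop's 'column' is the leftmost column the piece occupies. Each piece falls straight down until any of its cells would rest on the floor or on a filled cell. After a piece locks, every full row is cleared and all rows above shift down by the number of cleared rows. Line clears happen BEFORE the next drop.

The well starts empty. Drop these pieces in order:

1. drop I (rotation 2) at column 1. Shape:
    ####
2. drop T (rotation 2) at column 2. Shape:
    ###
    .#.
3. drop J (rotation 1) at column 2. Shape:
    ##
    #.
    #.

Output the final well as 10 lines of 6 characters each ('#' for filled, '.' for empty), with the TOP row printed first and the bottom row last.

Drop 1: I rot2 at col 1 lands with bottom-row=0; cleared 0 line(s) (total 0); column heights now [0 1 1 1 1 0], max=1
Drop 2: T rot2 at col 2 lands with bottom-row=1; cleared 0 line(s) (total 0); column heights now [0 1 3 3 3 0], max=3
Drop 3: J rot1 at col 2 lands with bottom-row=3; cleared 0 line(s) (total 0); column heights now [0 1 6 6 3 0], max=6

Answer: ......
......
......
......
..##..
..#...
..#...
..###.
...#..
.####.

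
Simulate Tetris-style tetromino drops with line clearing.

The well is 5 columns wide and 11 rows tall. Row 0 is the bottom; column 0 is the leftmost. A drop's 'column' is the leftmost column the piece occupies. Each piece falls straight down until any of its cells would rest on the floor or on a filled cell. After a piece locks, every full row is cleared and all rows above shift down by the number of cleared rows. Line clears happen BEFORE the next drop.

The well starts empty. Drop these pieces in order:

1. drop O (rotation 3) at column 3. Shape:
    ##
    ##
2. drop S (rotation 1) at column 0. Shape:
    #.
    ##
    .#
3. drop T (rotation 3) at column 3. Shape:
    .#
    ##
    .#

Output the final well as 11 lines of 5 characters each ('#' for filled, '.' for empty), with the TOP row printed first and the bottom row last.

Drop 1: O rot3 at col 3 lands with bottom-row=0; cleared 0 line(s) (total 0); column heights now [0 0 0 2 2], max=2
Drop 2: S rot1 at col 0 lands with bottom-row=0; cleared 0 line(s) (total 0); column heights now [3 2 0 2 2], max=3
Drop 3: T rot3 at col 3 lands with bottom-row=2; cleared 0 line(s) (total 0); column heights now [3 2 0 4 5], max=5

Answer: .....
.....
.....
.....
.....
.....
....#
...##
#...#
##.##
.#.##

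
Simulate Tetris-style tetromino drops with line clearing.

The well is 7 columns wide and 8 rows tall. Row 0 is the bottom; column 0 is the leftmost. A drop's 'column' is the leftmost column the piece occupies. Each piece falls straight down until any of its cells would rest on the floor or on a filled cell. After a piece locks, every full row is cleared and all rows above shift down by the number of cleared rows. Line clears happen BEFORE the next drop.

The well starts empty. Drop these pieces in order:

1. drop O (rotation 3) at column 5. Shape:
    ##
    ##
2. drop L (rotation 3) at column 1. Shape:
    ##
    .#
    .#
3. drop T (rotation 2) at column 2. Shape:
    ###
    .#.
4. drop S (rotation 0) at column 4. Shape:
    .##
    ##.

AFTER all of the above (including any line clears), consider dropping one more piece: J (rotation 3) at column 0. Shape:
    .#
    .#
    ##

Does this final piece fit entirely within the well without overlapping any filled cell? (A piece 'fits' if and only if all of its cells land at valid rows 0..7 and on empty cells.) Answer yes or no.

Answer: yes

Derivation:
Drop 1: O rot3 at col 5 lands with bottom-row=0; cleared 0 line(s) (total 0); column heights now [0 0 0 0 0 2 2], max=2
Drop 2: L rot3 at col 1 lands with bottom-row=0; cleared 0 line(s) (total 0); column heights now [0 3 3 0 0 2 2], max=3
Drop 3: T rot2 at col 2 lands with bottom-row=2; cleared 0 line(s) (total 0); column heights now [0 3 4 4 4 2 2], max=4
Drop 4: S rot0 at col 4 lands with bottom-row=4; cleared 0 line(s) (total 0); column heights now [0 3 4 4 5 6 6], max=6
Test piece J rot3 at col 0 (width 2): heights before test = [0 3 4 4 5 6 6]; fits = True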